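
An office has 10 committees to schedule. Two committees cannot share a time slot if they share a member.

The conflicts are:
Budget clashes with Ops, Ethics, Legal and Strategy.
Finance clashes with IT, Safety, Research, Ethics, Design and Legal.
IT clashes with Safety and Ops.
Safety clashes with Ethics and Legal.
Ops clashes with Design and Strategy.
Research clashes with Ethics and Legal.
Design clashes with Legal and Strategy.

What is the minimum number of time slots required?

3

Ops, Design, Strategy all conflict with each other, so at least 3 time slots are needed.
3 time slots suffice: time slot 1 → {Finance, Ops}; time slot 2 → {IT, Ethics, Legal, Strategy}; time slot 3 → {Budget, Safety, Research, Design}. Every pair that conflicts lands in different time slots.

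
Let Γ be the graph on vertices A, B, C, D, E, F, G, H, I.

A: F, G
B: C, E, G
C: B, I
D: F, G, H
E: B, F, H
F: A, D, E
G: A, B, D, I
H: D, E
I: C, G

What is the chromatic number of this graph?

3

The cycle H-E-B-G-D-H has odd length 5, so it cannot be 2-colored; at least 3 colors are needed.
3 colors suffice: color 1 → {C, E, G}; color 2 → {B, F, H, I}; color 3 → {A, D}. Every edge joins two different colors.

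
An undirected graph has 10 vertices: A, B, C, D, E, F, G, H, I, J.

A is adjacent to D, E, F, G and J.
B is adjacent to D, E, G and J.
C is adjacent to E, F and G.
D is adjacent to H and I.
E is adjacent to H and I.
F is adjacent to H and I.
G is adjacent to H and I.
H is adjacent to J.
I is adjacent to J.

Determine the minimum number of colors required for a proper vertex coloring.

2

F and I are adjacent, so at least 2 colors are needed.
One proper 2-coloring: A=1, B=1, C=1, D=2, E=2, F=2, G=2, H=1, I=1, J=2. Each edge has distinct colors on its endpoints.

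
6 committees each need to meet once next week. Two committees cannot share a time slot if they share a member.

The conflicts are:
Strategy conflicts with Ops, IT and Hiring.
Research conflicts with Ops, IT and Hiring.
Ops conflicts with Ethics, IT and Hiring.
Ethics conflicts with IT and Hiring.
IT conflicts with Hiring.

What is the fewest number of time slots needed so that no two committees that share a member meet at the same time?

Ops, Ethics, IT, Hiring all conflict with each other, so at least 4 time slots are needed.
4 time slots suffice: time slot 1 → {IT}; time slot 2 → {Hiring}; time slot 3 → {Ops}; time slot 4 → {Strategy, Research, Ethics}. Each listed conflict is separated.

4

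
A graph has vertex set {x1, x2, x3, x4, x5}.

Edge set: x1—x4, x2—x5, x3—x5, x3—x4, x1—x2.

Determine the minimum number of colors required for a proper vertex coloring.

3

The cycle x4-x1-x2-x5-x3-x4 has odd length 5, so it cannot be 2-colored; at least 3 colors are needed.
3 colors suffice: x1=2, x2=1, x3=1, x4=3, x5=2. Every edge joins two different colors.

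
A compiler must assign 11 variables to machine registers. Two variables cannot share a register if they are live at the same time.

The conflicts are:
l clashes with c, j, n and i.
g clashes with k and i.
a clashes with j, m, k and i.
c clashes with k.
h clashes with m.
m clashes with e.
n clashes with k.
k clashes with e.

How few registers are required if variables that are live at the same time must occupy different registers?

The cycle l-c-k-a-i-l has odd length 5, so it cannot be 2-colored; at least 3 registers are needed.
3 registers suffice: register 1 → {l, m, k}; register 2 → {g, a, c, h, n, e}; register 3 → {j, i}. No two conflicting variables share a register.

3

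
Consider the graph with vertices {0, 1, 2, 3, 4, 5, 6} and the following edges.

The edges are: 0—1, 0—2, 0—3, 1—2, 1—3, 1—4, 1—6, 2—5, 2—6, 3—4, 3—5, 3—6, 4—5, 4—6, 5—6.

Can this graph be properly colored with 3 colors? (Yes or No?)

No

3, 4, 5, 6 are pairwise adjacent (a clique of size 4), so at least 4 colors are needed.
So 3 colors are not enough.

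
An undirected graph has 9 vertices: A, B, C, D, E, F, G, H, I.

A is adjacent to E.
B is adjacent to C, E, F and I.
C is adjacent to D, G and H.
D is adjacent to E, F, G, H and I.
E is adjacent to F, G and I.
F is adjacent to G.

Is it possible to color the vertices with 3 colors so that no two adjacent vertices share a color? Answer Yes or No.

D, E, F, G form a clique, so at least 4 colors are needed.
So 3 colors are not enough.

No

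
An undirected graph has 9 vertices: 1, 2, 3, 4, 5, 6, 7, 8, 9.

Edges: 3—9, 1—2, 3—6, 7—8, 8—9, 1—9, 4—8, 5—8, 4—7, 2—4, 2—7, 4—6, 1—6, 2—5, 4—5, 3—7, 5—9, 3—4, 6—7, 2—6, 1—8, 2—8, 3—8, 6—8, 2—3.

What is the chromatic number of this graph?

2, 3, 4, 6, 7, 8 are mutually adjacent (a clique of size 6), so at least 6 colors are needed.
6 colors suffice: 1=d, 2=b, 3=d, 4=e, 5=c, 6=c, 7=f, 8=a, 9=b. Every edge joins two different colors.

6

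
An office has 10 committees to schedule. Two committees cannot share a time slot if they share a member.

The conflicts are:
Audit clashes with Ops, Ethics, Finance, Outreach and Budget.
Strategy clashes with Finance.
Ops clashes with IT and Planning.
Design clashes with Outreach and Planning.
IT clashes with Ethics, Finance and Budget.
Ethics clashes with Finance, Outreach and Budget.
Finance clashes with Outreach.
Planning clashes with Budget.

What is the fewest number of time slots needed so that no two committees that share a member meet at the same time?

Audit, Ethics, Finance, Outreach all conflict with each other, so at least 4 time slots are needed.
4 time slots suffice: Audit=3, Strategy=1, Ops=1, Design=1, IT=3, Ethics=1, Finance=2, Outreach=4, Planning=3, Budget=2. Every pair that conflicts lands in different time slots.

4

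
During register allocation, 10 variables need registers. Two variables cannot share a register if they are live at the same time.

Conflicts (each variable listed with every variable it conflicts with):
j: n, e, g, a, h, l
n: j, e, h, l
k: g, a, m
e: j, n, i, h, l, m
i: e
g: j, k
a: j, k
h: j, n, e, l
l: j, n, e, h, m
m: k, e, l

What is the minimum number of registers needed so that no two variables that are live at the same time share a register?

j, n, e, h, l pairwise conflict, so at least 5 registers are needed.
5 registers suffice: j=2, n=5, k=1, e=1, i=2, g=3, a=3, h=4, l=3, m=2. No two conflicting variables share a register.

5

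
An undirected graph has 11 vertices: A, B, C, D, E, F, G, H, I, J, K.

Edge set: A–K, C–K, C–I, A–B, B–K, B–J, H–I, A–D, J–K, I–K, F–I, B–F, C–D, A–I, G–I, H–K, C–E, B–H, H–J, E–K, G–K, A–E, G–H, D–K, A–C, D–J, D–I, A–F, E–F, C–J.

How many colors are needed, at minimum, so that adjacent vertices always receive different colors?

A, C, D, I, K are pairwise adjacent (a clique of size 5), so at least 5 colors are needed.
5 colors suffice: color 1 → {F, K}; color 2 → {E, I, J}; color 3 → {A, H}; color 4 → {B, C, G}; color 5 → {D}. Every edge joins two different colors.

5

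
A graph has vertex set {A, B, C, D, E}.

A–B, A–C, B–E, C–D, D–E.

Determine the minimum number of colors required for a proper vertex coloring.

3

The cycle A-B-E-D-C-A has odd length 5, so it cannot be 2-colored; at least 3 colors are needed.
A valid assignment using 3 colors: A=3, B=2, C=1, D=2, E=1. Every edge joins two different colors.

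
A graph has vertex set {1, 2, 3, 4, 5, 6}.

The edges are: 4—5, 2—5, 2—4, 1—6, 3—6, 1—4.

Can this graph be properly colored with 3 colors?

The chromatic number is 3. 2, 4, 5 are pairwise adjacent, so at least 3 colors are needed.
One proper 3-coloring: 1=blue, 2=blue, 3=blue, 4=red, 5=green, 6=red.
That is already a proper 3-coloring.

Yes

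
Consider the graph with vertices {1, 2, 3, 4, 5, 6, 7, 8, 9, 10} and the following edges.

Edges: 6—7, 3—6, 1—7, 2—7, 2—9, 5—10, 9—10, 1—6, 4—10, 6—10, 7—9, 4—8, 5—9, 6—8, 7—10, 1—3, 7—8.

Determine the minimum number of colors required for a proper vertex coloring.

6, 7, 8 form a triangle, so at least 3 colors are needed.
3 colors suffice: 1=blue, 2=blue, 3=red, 4=red, 5=red, 6=green, 7=red, 8=blue, 9=green, 10=blue. Each edge has distinct colors on its endpoints.

3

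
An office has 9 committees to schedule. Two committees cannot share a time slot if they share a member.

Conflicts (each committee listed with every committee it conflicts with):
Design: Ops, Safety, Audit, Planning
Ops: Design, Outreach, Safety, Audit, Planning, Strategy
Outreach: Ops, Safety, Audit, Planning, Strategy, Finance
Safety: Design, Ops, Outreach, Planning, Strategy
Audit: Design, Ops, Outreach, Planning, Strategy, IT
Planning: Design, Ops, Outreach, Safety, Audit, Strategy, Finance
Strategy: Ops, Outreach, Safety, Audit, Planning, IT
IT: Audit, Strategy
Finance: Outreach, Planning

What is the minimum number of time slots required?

Ops, Outreach, Safety, Planning, Strategy pairwise conflict, so at least 5 time slots are needed.
A valid assignment using 5 time slots: Design=2, Ops=4, Outreach=2, Safety=3, Audit=3, Planning=1, Strategy=5, IT=1, Finance=3. Every pair that conflicts lands in different time slots.

5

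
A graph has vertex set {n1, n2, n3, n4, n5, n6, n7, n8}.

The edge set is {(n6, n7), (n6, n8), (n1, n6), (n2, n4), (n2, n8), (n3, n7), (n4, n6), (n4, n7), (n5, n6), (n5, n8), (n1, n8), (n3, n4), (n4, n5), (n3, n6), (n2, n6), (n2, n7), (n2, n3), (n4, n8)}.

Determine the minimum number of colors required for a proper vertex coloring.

n2, n3, n4, n6, n7 are pairwise adjacent (a clique of size 5), so at least 5 colors are needed.
5 colors suffice: n1=blue, n2=yellow, n3=purple, n4=blue, n5=yellow, n6=red, n7=green, n8=green. Every edge joins two different colors.

5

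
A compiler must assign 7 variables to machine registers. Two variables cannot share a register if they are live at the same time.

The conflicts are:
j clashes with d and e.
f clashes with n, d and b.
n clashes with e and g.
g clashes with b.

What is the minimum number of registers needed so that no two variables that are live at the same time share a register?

3

The cycle e-n-f-d-j-e has odd length 5, so it cannot be 2-colored; at least 3 registers are needed.
Using 3 registers: j=1, f=1, n=2, d=2, e=3, g=1, b=2. Every pair that conflicts lands in different registers.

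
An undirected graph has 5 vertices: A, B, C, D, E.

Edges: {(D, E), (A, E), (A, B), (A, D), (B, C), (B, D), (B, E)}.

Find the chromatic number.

4

A, B, D, E are mutually adjacent (a clique of size 4), so at least 4 colors are needed.
4 colors suffice: color 1 → {B}; color 2 → {A, C}; color 3 → {D}; color 4 → {E}. Every edge joins two different colors.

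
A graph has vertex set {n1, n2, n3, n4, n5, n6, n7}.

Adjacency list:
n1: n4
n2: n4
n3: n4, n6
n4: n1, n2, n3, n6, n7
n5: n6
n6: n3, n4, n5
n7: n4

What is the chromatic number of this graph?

3

n3, n4, n6 are mutually adjacent, so at least 3 colors are needed.
A valid assignment using 3 colors: n1=B, n2=B, n3=G, n4=R, n5=R, n6=B, n7=B. Every edge joins two different colors.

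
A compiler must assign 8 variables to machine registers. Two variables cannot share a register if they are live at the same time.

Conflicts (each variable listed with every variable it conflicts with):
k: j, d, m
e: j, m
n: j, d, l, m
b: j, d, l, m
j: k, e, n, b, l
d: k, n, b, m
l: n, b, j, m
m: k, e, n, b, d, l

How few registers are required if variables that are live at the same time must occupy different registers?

3

n, d, m pairwise conflict, so at least 3 registers are needed.
3 registers suffice: register 1 → {j, m}; register 2 → {k, e, n, b}; register 3 → {d, l}. No two conflicting variables share a register.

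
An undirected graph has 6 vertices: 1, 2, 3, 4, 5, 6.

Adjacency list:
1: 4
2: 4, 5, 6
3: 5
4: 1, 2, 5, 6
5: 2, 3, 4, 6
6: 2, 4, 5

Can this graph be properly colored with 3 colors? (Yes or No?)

2, 4, 5, 6 are mutually adjacent (a clique of size 4), so at least 4 colors are needed.
So 3 colors are not enough.

No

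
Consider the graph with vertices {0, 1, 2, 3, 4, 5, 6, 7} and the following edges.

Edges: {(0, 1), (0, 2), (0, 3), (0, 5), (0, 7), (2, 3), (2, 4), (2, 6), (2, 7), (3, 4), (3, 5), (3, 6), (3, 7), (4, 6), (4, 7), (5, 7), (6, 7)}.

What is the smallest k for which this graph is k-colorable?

5

2, 3, 4, 6, 7 form a clique, so at least 5 colors are needed.
One proper 5-coloring: 0=green, 1=red, 2=yellow, 3=red, 4=purple, 5=yellow, 6=green, 7=blue. Each edge has distinct colors on its endpoints.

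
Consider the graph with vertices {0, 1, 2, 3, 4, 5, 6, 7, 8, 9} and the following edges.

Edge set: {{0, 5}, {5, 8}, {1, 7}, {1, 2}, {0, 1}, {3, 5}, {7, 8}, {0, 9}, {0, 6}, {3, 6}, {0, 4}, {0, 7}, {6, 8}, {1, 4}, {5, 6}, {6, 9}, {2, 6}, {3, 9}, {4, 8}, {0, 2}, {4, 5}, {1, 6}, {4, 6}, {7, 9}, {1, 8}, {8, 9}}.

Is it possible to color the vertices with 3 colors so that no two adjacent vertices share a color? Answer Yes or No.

4, 5, 6, 8 are mutually adjacent (a clique of size 4), so at least 4 colors are needed.
So 3 colors are not enough.

No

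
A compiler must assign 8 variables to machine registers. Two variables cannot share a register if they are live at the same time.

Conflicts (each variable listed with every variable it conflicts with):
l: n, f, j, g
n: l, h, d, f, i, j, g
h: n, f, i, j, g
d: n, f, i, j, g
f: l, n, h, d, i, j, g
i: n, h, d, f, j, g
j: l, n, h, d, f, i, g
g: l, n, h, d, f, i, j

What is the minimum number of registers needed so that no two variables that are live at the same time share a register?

n, d, f, i, j, g all conflict with each other, so at least 6 registers are needed.
6 registers suffice: register 1 → {g}; register 2 → {j}; register 3 → {n}; register 4 → {f}; register 5 → {l, i}; register 6 → {h, d}. Every pair that conflicts lands in different registers.

6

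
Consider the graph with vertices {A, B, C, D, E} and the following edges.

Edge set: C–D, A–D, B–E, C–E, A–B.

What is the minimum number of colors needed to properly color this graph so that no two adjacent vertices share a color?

The cycle E-C-D-A-B-E has odd length 5, so it cannot be 2-colored; at least 3 colors are needed.
A valid assignment using 3 colors: A=2, B=3, C=2, D=1, E=1. Each edge has distinct colors on its endpoints.

3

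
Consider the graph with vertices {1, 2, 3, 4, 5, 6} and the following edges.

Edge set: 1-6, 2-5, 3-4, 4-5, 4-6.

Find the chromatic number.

2

4 and 6 are adjacent, so at least 2 colors are needed.
2 colors suffice: color red → {1, 2, 4}; color blue → {3, 5, 6}. Every edge joins two different colors.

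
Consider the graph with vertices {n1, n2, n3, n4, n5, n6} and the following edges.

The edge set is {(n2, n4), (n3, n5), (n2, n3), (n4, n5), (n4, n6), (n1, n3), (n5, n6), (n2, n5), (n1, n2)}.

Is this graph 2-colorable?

n4, n5, n6 are pairwise adjacent, so at least 3 colors are needed.
So 2 colors are not enough.

No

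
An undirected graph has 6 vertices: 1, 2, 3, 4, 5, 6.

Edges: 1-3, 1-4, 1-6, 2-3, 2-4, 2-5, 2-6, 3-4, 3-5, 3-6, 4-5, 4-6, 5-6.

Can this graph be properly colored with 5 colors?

The chromatic number is 5. 2, 3, 4, 5, 6 form a clique, so at least 5 colors are needed.
One proper 5-coloring: 1=yellow, 2=purple, 3=blue, 4=red, 5=yellow, 6=green.
That is already a proper 5-coloring.

Yes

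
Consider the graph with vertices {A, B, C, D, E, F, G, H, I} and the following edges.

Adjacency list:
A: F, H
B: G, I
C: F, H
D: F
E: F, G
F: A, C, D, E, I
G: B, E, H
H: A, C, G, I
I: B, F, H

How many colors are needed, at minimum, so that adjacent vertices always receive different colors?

The cycle F-E-G-H-A-F has odd length 5, so it cannot be 2-colored; at least 3 colors are needed.
One proper 3-coloring: A=2, B=1, C=2, D=2, E=3, F=1, G=2, H=1, I=2. Each edge has distinct colors on its endpoints.

3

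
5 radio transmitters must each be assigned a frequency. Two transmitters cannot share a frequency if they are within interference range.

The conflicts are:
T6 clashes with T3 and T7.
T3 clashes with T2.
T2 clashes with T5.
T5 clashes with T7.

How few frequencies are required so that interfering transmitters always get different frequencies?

The cycle T3-T6-T7-T5-T2-T3 has odd length 5, so it cannot be 2-colored; at least 3 frequencies are needed.
3 frequencies suffice: frequency 1 → {T2, T7}; frequency 2 → {T6, T5}; frequency 3 → {T3}. No two conflicting transmitters share a frequency.

3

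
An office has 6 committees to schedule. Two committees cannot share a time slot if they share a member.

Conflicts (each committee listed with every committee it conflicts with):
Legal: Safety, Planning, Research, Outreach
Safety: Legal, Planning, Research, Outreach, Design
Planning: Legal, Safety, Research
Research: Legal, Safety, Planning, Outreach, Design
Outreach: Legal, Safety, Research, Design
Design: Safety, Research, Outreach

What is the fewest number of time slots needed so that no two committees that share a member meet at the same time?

Safety, Research, Outreach, Design are mutually in conflict, so at least 4 time slots are needed.
4 time slots suffice: time slot 1 → {Research}; time slot 2 → {Safety}; time slot 3 → {Planning, Outreach}; time slot 4 → {Legal, Design}. Every pair that conflicts lands in different time slots.

4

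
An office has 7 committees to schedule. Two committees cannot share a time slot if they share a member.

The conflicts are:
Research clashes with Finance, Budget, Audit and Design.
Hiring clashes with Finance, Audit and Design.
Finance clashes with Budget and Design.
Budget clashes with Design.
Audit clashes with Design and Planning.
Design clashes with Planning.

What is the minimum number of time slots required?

4

Research, Finance, Budget, Design pairwise conflict, so at least 4 time slots are needed.
4 time slots suffice: time slot 1 → {Design}; time slot 2 → {Finance, Audit}; time slot 3 → {Research, Hiring, Planning}; time slot 4 → {Budget}. Each listed conflict is separated.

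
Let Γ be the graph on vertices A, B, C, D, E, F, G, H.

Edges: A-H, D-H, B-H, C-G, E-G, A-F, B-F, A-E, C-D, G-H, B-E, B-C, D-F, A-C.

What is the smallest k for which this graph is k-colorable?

2

A and C are adjacent, so at least 2 colors are needed.
2 colors suffice: color 1 → {C, E, F, H}; color 2 → {A, B, D, G}. No two adjacent vertices share a color.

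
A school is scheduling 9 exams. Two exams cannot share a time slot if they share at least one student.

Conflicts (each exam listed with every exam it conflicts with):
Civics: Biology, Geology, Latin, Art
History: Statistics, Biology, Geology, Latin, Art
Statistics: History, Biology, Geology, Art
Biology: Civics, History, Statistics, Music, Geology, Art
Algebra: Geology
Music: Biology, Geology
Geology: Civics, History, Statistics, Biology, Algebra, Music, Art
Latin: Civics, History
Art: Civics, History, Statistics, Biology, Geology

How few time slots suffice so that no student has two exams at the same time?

5

History, Statistics, Biology, Geology, Art pairwise conflict, so at least 5 time slots are needed.
A valid assignment using 5 time slots: Civics=4, History=4, Statistics=5, Biology=2, Algebra=2, Music=3, Geology=1, Latin=1, Art=3. Every pair that conflicts lands in different time slots.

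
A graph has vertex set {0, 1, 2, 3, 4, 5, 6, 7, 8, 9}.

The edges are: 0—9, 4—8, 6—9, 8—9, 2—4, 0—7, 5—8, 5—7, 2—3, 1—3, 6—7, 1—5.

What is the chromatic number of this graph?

The cycle 6-9-8-5-7-6 has odd length 5, so it cannot be 2-colored; at least 3 colors are needed.
One proper 3-coloring: 0=b, 1=a, 2=b, 3=c, 4=a, 5=c, 6=b, 7=a, 8=b, 9=a. Each edge has distinct colors on its endpoints.

3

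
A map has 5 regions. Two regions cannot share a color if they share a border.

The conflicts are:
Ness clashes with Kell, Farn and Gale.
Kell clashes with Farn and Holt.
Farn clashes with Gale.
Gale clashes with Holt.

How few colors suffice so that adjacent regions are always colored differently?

3

Ness, Farn, Gale are mutually in conflict, so at least 3 colors are needed.
3 colors suffice: Ness=2, Kell=1, Farn=3, Gale=1, Holt=2. Each listed conflict is separated.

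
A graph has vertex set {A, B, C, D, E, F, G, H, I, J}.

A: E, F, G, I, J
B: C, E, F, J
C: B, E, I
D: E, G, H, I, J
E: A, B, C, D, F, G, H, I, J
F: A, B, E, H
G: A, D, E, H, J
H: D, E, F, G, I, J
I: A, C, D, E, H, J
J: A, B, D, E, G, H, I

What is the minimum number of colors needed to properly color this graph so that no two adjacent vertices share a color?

5

D, E, H, I, J are pairwise adjacent (a clique of size 5), so at least 5 colors are needed.
One proper 5-coloring: A=yellow, B=green, C=blue, D=purple, E=red, F=blue, G=green, H=yellow, I=green, J=blue. Each edge has distinct colors on its endpoints.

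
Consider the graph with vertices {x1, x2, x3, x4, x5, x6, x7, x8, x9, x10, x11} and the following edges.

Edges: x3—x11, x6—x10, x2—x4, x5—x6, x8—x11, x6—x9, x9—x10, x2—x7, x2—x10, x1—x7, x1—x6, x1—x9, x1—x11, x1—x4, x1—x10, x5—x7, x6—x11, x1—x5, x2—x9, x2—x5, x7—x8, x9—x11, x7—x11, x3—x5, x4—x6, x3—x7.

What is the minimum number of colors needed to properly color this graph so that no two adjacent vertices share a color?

x1, x6, x9, x11 are mutually adjacent (a clique of size 4), so at least 4 colors are needed.
One proper 4-coloring: x1=1, x2=1, x3=1, x4=2, x5=2, x6=3, x7=3, x8=1, x9=4, x10=2, x11=2. Every edge joins two different colors.

4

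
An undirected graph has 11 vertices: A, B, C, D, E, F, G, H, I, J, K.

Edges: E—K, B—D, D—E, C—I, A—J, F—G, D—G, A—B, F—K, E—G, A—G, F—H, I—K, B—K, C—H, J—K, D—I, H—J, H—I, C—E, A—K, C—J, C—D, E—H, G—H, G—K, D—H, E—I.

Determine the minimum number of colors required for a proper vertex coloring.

5

C, D, E, H, I are mutually adjacent (a clique of size 5), so at least 5 colors are needed.
5 colors suffice: A=3, B=4, C=4, D=2, E=3, F=2, G=4, H=1, I=5, J=2, K=1. Each edge has distinct colors on its endpoints.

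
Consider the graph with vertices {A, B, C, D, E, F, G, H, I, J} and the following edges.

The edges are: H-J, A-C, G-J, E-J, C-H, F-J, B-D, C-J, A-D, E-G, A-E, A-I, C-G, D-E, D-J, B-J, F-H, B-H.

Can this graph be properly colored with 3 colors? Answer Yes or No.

Yes

The chromatic number is 3. F, H, J are pairwise adjacent, so at least 3 colors are needed.
3 colors suffice: A=1, B=2, C=2, D=3, E=2, F=2, G=3, H=3, I=2, J=1.
That is already a proper 3-coloring.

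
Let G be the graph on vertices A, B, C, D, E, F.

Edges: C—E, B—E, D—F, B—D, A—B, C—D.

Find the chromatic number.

2

B and D are adjacent, so at least 2 colors are needed.
A valid assignment using 2 colors: A=2, B=1, C=1, D=2, E=2, F=1. No two adjacent vertices share a color.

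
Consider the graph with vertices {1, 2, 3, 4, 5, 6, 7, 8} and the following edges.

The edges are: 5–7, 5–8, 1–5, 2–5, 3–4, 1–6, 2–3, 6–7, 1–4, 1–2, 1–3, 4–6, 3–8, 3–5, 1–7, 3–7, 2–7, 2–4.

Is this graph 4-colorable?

No

1, 2, 3, 5, 7 are pairwise adjacent (a clique of size 5), so at least 5 colors are needed.
So 4 colors are not enough.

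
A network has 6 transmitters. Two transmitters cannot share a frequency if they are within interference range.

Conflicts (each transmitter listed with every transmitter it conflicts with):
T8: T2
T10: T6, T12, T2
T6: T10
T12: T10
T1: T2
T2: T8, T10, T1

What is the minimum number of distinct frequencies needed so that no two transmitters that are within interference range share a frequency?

T8 and T2 conflict, so at least 2 frequencies are needed.
2 frequencies suffice: T8=1, T10=1, T6=2, T12=2, T1=1, T2=2. No two conflicting transmitters share a frequency.

2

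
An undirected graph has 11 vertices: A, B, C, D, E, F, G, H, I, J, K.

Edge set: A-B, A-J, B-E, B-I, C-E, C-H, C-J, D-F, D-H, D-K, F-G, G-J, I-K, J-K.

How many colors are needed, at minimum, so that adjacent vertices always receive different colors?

The cycle D-H-C-J-K-D has odd length 5, so it cannot be 2-colored; at least 3 colors are needed.
3 colors suffice: A=2, B=1, C=2, D=1, E=3, F=2, G=3, H=3, I=3, J=1, K=2. No two adjacent vertices share a color.

3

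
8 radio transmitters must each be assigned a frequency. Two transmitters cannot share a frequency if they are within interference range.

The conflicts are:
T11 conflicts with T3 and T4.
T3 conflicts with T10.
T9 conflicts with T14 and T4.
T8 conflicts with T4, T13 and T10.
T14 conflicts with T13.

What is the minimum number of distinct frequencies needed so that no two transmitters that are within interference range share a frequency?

3

The cycle T11-T3-T10-T8-T4-T11 has odd length 5, so it cannot be 2-colored; at least 3 frequencies are needed.
Using 3 frequencies: T11=3, T3=2, T9=3, T8=2, T14=2, T4=1, T13=1, T10=1. No two conflicting transmitters share a frequency.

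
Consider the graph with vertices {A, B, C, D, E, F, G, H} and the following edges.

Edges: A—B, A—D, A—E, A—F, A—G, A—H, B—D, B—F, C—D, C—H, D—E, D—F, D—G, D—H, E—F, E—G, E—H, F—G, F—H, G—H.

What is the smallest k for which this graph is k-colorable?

A, D, E, F, G, H form a clique, so at least 6 colors are needed.
A valid assignment using 6 colors: A=2, B=3, C=2, D=1, E=6, F=4, G=5, H=3. Every edge joins two different colors.

6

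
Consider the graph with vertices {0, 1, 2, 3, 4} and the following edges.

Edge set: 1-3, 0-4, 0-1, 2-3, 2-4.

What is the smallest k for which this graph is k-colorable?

The cycle 2-4-0-1-3-2 has odd length 5, so it cannot be 2-colored; at least 3 colors are needed.
3 colors suffice: color red → {0, 2}; color blue → {1, 4}; color green → {3}. No two adjacent vertices share a color.

3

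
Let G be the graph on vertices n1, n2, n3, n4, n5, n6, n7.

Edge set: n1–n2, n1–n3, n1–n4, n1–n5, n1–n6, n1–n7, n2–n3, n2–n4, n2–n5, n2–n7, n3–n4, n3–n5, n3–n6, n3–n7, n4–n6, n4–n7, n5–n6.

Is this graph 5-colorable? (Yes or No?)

Yes

The chromatic number is 5. n1, n2, n3, n4, n7 form a clique, so at least 5 colors are needed.
5 colors suffice: n1=2, n2=4, n3=1, n4=3, n5=3, n6=4, n7=5.
That is already a proper 5-coloring.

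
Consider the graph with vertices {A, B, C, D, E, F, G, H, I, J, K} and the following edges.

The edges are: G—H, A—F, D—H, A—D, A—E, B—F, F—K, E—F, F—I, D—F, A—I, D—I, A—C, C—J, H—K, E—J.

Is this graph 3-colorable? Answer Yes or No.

No

A, D, F, I form a clique, so at least 4 colors are needed.
So 3 colors are not enough.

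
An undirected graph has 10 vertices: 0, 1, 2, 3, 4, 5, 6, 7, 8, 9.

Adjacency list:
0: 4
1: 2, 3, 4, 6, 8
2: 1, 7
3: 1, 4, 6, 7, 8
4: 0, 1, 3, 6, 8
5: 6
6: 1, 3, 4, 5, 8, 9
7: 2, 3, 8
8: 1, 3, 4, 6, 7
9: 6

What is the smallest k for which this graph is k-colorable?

5

1, 3, 4, 6, 8 form a clique, so at least 5 colors are needed.
5 colors suffice: color a → {0, 6, 7}; color b → {2, 5, 8, 9}; color c → {1}; color d → {3}; color e → {4}. Every edge joins two different colors.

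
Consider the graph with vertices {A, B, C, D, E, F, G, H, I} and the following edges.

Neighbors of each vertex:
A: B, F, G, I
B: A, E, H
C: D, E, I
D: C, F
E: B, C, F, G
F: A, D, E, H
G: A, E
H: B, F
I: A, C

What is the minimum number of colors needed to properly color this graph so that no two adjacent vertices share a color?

3

The cycle I-A-G-E-C-I has odd length 5, so it cannot be 2-colored; at least 3 colors are needed.
3 colors suffice: color 1 → {A, D, E, H}; color 2 → {B, C, F, G}; color 3 → {I}. Each edge has distinct colors on its endpoints.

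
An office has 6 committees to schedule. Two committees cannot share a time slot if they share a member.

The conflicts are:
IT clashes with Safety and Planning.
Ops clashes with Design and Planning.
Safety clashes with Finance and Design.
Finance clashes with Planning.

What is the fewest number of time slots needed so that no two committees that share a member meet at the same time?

3

The cycle Design-Ops-Planning-IT-Safety-Design has odd length 5, so it cannot be 2-colored; at least 3 time slots are needed.
3 time slots suffice: time slot 1 → {Safety, Planning}; time slot 2 → {IT, Ops, Finance}; time slot 3 → {Design}. No two conflicting committees share a time slot.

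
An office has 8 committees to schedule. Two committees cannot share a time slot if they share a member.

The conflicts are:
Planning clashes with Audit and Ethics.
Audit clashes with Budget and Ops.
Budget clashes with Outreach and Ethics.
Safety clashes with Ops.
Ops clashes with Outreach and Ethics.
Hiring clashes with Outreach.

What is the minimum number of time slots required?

2

Ops and Ethics conflict, so at least 2 time slots are needed.
2 time slots suffice: time slot 1 → {Planning, Budget, Ops, Hiring}; time slot 2 → {Audit, Safety, Outreach, Ethics}. No two conflicting committees share a time slot.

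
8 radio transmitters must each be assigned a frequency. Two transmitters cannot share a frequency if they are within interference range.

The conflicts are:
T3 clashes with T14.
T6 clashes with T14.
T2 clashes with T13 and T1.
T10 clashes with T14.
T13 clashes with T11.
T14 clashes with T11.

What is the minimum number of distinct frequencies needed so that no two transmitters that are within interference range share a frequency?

T6 and T14 conflict, so at least 2 frequencies are needed.
2 frequencies suffice: T3=2, T6=2, T2=2, T10=2, T13=1, T1=1, T14=1, T11=2. Each listed conflict is separated.

2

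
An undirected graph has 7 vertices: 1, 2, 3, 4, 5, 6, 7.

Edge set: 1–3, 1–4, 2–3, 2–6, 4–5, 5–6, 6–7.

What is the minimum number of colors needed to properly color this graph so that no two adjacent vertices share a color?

2

1 and 4 are adjacent, so at least 2 colors are needed.
2 colors suffice: color a → {3, 4, 6}; color b → {1, 2, 5, 7}. Each edge has distinct colors on its endpoints.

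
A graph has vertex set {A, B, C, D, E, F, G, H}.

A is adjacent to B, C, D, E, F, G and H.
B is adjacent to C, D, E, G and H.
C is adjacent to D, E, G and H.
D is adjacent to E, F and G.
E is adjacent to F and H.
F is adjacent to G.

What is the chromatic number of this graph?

5

A, B, C, E, H are pairwise adjacent (a clique of size 5), so at least 5 colors are needed.
5 colors suffice: color red → {A}; color blue → {B, F}; color green → {C}; color yellow → {D, H}; color purple → {E, G}. Every edge joins two different colors.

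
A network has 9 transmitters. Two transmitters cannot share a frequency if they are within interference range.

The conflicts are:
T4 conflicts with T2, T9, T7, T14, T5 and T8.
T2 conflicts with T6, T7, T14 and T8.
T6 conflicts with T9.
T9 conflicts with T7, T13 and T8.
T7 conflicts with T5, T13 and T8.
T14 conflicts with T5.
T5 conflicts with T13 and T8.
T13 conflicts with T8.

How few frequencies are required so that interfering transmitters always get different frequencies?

T4, T2, T7, T8 all conflict with each other, so at least 4 frequencies are needed.
4 frequencies suffice: frequency 1 → {T4, T6, T13}; frequency 2 → {T14, T8}; frequency 3 → {T7}; frequency 4 → {T2, T9, T5}. Every pair that conflicts lands in different frequencies.

4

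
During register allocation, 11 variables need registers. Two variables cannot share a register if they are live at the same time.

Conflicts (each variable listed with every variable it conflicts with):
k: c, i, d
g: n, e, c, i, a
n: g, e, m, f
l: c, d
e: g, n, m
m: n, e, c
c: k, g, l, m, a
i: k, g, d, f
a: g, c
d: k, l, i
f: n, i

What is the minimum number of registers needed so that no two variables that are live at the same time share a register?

3

g, n, e are mutually in conflict, so at least 3 registers are needed.
3 registers suffice: register 1 → {g, m, d, f}; register 2 → {n, c, i}; register 3 → {k, l, e, a}. No two conflicting variables share a register.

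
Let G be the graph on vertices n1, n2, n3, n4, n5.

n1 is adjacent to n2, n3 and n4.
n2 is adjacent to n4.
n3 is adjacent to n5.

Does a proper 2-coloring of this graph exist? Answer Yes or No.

No

n1, n2, n4 are pairwise adjacent, so at least 3 colors are needed.
So 2 colors are not enough.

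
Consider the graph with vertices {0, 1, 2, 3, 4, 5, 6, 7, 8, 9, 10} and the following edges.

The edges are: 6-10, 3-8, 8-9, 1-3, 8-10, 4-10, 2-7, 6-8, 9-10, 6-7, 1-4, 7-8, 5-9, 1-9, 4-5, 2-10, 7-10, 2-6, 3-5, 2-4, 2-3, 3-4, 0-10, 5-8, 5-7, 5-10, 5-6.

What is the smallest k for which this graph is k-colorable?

5, 6, 7, 8, 10 are pairwise adjacent (a clique of size 5), so at least 5 colors are needed.
5 colors suffice: color red → {3, 10}; color blue → {0, 1, 2, 5}; color green → {4, 8}; color yellow → {6, 9}; color purple → {7}. Each edge has distinct colors on its endpoints.

5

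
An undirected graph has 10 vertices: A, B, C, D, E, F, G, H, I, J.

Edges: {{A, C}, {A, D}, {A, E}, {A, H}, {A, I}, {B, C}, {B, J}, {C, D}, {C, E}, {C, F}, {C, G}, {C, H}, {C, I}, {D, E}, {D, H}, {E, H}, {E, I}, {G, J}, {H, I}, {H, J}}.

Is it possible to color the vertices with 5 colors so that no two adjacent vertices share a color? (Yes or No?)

The chromatic number is 5. A, C, E, H, I are mutually adjacent (a clique of size 5), so at least 5 colors are needed.
5 colors suffice: color 1 → {C, J}; color 2 → {B, F, G, H}; color 3 → {A}; color 4 → {E}; color 5 → {D, I}.
That is already a proper 5-coloring.

Yes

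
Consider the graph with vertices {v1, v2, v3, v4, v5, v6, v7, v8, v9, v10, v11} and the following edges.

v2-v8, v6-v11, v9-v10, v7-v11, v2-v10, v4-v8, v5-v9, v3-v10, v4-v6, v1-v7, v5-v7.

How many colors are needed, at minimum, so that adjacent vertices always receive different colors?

3

The cycle v2-v8-v4-v6-v11-v7-v5-v9-v10-v2 has odd length 9, so it cannot be 2-colored; at least 3 colors are needed.
3 colors suffice: color 1 → {v4, v7, v10}; color 2 → {v1, v3, v8, v9, v11}; color 3 → {v2, v5, v6}. No two adjacent vertices share a color.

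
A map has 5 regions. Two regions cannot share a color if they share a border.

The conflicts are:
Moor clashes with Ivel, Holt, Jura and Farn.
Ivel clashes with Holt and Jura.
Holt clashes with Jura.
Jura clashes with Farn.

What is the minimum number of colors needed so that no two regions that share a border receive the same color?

Moor, Ivel, Holt, Jura all conflict with each other, so at least 4 colors are needed.
4 colors suffice: Moor=1, Ivel=3, Holt=4, Jura=2, Farn=3. Each listed conflict is separated.

4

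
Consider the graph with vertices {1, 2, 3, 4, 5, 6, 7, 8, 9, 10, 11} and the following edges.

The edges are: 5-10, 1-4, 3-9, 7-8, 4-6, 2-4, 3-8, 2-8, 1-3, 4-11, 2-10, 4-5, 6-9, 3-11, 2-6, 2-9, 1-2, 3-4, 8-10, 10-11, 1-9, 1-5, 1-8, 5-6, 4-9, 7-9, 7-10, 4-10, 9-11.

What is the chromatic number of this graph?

4

1, 3, 4, 9 form a clique, so at least 4 colors are needed.
4 colors suffice: color red → {4, 8}; color blue → {9, 10}; color green → {1, 6, 7, 11}; color yellow → {2, 3, 5}. No two adjacent vertices share a color.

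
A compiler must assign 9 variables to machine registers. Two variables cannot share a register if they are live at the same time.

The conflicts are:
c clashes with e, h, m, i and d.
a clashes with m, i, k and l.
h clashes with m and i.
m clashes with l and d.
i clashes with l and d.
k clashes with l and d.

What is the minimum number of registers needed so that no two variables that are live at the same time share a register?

a, k, l all conflict with each other, so at least 3 registers are needed.
Using 3 registers: c=2, a=2, e=1, h=3, m=1, i=1, k=1, l=3, d=3. Every pair that conflicts lands in different registers.

3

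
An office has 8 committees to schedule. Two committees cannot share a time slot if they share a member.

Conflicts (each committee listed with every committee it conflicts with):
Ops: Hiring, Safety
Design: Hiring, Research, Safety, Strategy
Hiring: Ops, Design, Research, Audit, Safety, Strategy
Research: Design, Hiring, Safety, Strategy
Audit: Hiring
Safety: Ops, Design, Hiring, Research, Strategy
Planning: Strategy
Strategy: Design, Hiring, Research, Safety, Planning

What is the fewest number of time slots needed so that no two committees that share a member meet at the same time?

5

Design, Hiring, Research, Safety, Strategy are mutually in conflict, so at least 5 time slots are needed.
A valid assignment using 5 time slots: Ops=2, Design=4, Hiring=1, Research=5, Audit=2, Safety=3, Planning=1, Strategy=2. No two conflicting committees share a time slot.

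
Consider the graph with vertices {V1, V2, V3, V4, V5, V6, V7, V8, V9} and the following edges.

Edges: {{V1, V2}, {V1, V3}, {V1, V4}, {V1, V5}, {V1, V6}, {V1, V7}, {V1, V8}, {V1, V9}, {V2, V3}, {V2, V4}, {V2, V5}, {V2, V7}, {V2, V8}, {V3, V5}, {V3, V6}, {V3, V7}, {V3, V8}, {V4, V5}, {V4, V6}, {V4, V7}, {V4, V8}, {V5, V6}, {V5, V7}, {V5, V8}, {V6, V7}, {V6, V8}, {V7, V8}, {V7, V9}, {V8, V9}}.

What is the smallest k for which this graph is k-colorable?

6

V1, V2, V4, V5, V7, V8 form a clique, so at least 6 colors are needed.
6 colors suffice: color 1 → {V1}; color 2 → {V8}; color 3 → {V7}; color 4 → {V5, V9}; color 5 → {V3, V4}; color 6 → {V2, V6}. Every edge joins two different colors.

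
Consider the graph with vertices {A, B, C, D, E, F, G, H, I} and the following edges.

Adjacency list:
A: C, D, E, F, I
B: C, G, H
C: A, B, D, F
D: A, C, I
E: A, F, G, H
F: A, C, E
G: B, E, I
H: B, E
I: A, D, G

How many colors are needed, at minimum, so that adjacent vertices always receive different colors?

A, E, F form a triangle, so at least 3 colors are needed.
A valid assignment using 3 colors: A=1, B=3, C=2, D=3, E=2, F=3, G=1, H=1, I=2. Each edge has distinct colors on its endpoints.

3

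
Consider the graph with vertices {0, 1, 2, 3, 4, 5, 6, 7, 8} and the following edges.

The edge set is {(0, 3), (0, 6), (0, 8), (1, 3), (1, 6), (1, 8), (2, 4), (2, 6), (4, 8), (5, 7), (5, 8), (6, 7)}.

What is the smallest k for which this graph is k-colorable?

The cycle 7-6-0-8-5-7 has odd length 5, so it cannot be 2-colored; at least 3 colors are needed.
3 colors suffice: color red → {3, 6, 8}; color blue → {0, 1, 2, 5}; color green → {4, 7}. Each edge has distinct colors on its endpoints.

3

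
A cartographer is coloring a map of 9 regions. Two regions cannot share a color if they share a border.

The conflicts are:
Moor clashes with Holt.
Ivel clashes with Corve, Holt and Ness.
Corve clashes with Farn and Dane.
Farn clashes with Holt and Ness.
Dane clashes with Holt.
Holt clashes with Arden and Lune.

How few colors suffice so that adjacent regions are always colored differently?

2

Holt and Lune conflict, so at least 2 colors are needed.
2 colors suffice: color 1 → {Corve, Holt, Ness}; color 2 → {Moor, Ivel, Farn, Dane, Arden, Lune}. Each listed conflict is separated.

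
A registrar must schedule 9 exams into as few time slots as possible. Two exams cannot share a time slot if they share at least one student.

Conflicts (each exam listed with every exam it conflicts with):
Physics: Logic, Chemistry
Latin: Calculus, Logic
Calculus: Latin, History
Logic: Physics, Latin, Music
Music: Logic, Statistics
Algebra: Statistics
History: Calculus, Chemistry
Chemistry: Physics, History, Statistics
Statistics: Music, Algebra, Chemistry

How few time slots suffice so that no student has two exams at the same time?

3

The cycle Music-Statistics-Chemistry-Physics-Logic-Music has odd length 5, so it cannot be 2-colored; at least 3 time slots are needed.
Using 3 time slots: Physics=2, Latin=2, Calculus=1, Logic=1, Music=3, Algebra=1, History=2, Chemistry=1, Statistics=2. Each listed conflict is separated.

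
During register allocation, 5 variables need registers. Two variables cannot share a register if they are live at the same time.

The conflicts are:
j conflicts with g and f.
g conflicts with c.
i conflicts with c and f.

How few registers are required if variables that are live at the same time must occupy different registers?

3

The cycle c-i-f-j-g-c has odd length 5, so it cannot be 2-colored; at least 3 registers are needed.
3 registers suffice: register 1 → {c, f}; register 2 → {j, i}; register 3 → {g}. No two conflicting variables share a register.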